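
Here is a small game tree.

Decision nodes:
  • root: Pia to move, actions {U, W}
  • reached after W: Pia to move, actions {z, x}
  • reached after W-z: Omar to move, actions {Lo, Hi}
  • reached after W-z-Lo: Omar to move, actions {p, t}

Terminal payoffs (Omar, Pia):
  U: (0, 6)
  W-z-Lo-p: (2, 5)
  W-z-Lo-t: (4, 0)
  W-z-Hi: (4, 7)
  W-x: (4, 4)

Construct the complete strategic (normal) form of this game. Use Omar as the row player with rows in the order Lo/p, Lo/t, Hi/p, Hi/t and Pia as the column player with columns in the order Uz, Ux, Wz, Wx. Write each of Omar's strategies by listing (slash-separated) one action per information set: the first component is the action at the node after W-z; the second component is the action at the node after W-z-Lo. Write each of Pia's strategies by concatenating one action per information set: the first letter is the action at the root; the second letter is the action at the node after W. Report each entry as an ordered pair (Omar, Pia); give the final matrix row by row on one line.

           Uz       Ux       Wz       Wx
Lo/p    (0,6)    (0,6)    (2,5)    (4,4)
Lo/t    (0,6)    (0,6)    (4,0)    (4,4)
Hi/p    (0,6)    (0,6)    (4,7)    (4,4)
Hi/t    (0,6)    (0,6)    (4,7)    (4,4)

Lo/p: (0,6) (0,6) (2,5) (4,4) | Lo/t: (0,6) (0,6) (4,0) (4,4) | Hi/p: (0,6) (0,6) (4,7) (4,4) | Hi/t: (0,6) (0,6) (4,7) (4,4)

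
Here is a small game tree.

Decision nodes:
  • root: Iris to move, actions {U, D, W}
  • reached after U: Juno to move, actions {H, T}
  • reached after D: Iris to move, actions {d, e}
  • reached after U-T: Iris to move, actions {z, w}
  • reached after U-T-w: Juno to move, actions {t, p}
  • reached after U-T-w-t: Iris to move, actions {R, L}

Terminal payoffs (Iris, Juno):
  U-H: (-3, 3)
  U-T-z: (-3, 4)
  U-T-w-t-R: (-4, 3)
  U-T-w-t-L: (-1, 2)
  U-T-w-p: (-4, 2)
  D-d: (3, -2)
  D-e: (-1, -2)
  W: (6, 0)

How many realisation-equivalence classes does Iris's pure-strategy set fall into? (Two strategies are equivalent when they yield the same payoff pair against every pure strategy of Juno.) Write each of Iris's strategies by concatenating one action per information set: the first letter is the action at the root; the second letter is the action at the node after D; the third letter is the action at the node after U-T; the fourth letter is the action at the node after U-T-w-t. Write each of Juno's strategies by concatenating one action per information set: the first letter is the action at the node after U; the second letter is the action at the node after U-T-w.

6

Iris has 24 pure strategies: UdzR, UdzL, UdwR, UdwL, UezR, UezL, UewR, UewL, DdzR, DdzL, DdwR, DdwL, DezR, DezL, DewR, DewL, WdzR, WdzL, WdwR, WdwL, WezR, WezL, WewR, WewL. Columns: Ht, Hp, Tt, Tp.
{UdzR, UdzL, UezR, UezL} → row (-3,3) (-3,3) (-3,4) (-3,4)
{UdwR, UewR} → row (-3,3) (-3,3) (-4,3) (-4,2)
{UdwL, UewL} → row (-3,3) (-3,3) (-1,2) (-4,2)
{DdzR, DdzL, DdwR, DdwL} → row (3,-2) (3,-2) (3,-2) (3,-2)
{DezR, DezL, DewR, DewL} → row (-1,-2) (-1,-2) (-1,-2) (-1,-2)
{WdzR, WdzL, WdwR, WdwL, WezR, WezL, WewR, WewL} → row (6,0) (6,0) (6,0) (6,0)
That's 6 distinct rows out of 24 strategies.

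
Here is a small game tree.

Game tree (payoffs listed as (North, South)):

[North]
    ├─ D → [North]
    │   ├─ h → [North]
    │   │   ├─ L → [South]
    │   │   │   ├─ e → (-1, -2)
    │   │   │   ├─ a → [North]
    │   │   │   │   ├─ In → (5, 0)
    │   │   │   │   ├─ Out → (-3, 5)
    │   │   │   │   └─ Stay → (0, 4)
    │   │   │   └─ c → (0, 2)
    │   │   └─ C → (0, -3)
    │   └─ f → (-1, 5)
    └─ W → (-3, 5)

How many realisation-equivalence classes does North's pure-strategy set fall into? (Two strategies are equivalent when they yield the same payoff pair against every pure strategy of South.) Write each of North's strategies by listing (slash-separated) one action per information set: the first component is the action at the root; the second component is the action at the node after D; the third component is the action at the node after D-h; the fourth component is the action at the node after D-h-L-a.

North has 24 pure strategies: D/h/L/In, D/h/L/Out, D/h/L/Stay, D/h/C/In, D/h/C/Out, D/h/C/Stay, D/f/L/In, D/f/L/Out, D/f/L/Stay, D/f/C/In, D/f/C/Out, D/f/C/Stay, W/h/L/In, W/h/L/Out, W/h/L/Stay, W/h/C/In, W/h/C/Out, W/h/C/Stay, W/f/L/In, W/f/L/Out, W/f/L/Stay, W/f/C/In, W/f/C/Out, W/f/C/Stay. Columns: e, a, c.
{D/h/L/In} → row (-1,-2) (5,0) (0,2)
{D/h/L/Out} → row (-1,-2) (-3,5) (0,2)
{D/h/L/Stay} → row (-1,-2) (0,4) (0,2)
{D/h/C/In, D/h/C/Out, D/h/C/Stay} → row (0,-3) (0,-3) (0,-3)
{D/f/L/In, D/f/L/Out, D/f/L/Stay, D/f/C/In, D/f/C/Out, D/f/C/Stay} → row (-1,5) (-1,5) (-1,5)
{W/h/L/In, W/h/L/Out, W/h/L/Stay, W/h/C/In, W/h/C/Out, W/h/C/Stay, W/f/L/In, W/f/L/Out, W/f/L/Stay, W/f/C/In, W/f/C/Out, W/f/C/Stay} → row (-3,5) (-3,5) (-3,5)
That's 6 distinct rows out of 24 strategies.

6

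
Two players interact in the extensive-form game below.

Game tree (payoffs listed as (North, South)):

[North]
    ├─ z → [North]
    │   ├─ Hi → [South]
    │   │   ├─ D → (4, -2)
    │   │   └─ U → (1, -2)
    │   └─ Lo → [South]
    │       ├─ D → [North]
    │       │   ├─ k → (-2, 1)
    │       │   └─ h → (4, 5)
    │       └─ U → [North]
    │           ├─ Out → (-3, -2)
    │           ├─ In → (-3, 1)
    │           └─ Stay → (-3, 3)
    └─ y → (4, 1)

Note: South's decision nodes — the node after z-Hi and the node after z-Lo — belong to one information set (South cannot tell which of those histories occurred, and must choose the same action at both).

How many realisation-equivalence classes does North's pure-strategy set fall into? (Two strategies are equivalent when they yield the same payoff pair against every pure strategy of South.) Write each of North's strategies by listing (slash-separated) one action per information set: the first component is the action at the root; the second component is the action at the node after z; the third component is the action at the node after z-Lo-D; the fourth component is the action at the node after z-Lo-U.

North has 24 pure strategies: z/Hi/k/Out, z/Hi/k/In, z/Hi/k/Stay, z/Hi/h/Out, z/Hi/h/In, z/Hi/h/Stay, z/Lo/k/Out, z/Lo/k/In, z/Lo/k/Stay, z/Lo/h/Out, z/Lo/h/In, z/Lo/h/Stay, y/Hi/k/Out, y/Hi/k/In, y/Hi/k/Stay, y/Hi/h/Out, y/Hi/h/In, y/Hi/h/Stay, y/Lo/k/Out, y/Lo/k/In, y/Lo/k/Stay, y/Lo/h/Out, y/Lo/h/In, y/Lo/h/Stay. Columns: D, U.
{z/Hi/k/Out, z/Hi/k/In, z/Hi/k/Stay, z/Hi/h/Out, z/Hi/h/In, z/Hi/h/Stay} → row (4,-2) (1,-2)
{z/Lo/k/Out} → row (-2,1) (-3,-2)
{z/Lo/k/In} → row (-2,1) (-3,1)
{z/Lo/k/Stay} → row (-2,1) (-3,3)
{z/Lo/h/Out} → row (4,5) (-3,-2)
{z/Lo/h/In} → row (4,5) (-3,1)
{z/Lo/h/Stay} → row (4,5) (-3,3)
{y/Hi/k/Out, y/Hi/k/In, y/Hi/k/Stay, y/Hi/h/Out, y/Hi/h/In, y/Hi/h/Stay, y/Lo/k/Out, y/Lo/k/In, y/Lo/k/Stay, y/Lo/h/Out, y/Lo/h/In, y/Lo/h/Stay} → row (4,1) (4,1)
That's 8 distinct rows out of 24 strategies.

8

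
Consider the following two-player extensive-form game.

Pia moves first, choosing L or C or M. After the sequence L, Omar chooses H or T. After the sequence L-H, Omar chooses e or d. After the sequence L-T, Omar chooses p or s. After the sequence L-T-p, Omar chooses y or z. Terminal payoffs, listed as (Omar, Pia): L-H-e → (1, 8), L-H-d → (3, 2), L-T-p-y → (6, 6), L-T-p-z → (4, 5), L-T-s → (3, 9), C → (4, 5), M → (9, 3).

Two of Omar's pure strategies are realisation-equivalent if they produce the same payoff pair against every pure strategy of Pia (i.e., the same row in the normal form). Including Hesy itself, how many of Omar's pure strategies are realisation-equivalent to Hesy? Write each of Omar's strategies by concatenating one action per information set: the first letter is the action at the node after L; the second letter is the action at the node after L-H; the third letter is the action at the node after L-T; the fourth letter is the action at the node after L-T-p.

4

Row for Hesy (columns L, C, M): (1,8) (4,5) (9,3).
Under Hesy, Omar's choice at the node after L-T and at the node after L-T-p can never be reached regardless of what Pia does, so varying those choices leaves every outcome unchanged.
Holding the reachable choices fixed and varying the unreachable ones freely already gives 2 × 2 = 4 equivalent strategies.
No other strategy reproduces this row, so those 4 are the full class: Hepy, Hepz, Hesy, Hesz.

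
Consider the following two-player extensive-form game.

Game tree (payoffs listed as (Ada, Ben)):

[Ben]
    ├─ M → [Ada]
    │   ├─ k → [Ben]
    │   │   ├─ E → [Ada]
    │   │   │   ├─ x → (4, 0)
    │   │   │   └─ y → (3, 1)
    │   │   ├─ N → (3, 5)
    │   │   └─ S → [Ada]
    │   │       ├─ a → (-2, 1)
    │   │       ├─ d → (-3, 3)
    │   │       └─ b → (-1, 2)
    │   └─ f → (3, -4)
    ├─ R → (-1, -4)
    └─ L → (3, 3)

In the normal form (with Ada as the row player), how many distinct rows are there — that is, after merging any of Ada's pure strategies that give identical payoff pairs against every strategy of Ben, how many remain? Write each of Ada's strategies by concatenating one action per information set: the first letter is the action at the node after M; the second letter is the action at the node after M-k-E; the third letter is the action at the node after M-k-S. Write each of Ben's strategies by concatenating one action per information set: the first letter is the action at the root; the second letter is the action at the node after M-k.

7

Ada has 12 pure strategies: kxa, kxd, kxb, kya, kyd, kyb, fxa, fxd, fxb, fya, fyd, fyb. Columns: ME, MN, MS, RE, RN, RS, LE, LN, LS.
{kxa} → row (4,0) (3,5) (-2,1) (-1,-4) (-1,-4) (-1,-4) (3,3) (3,3) (3,3)
{kxd} → row (4,0) (3,5) (-3,3) (-1,-4) (-1,-4) (-1,-4) (3,3) (3,3) (3,3)
{kxb} → row (4,0) (3,5) (-1,2) (-1,-4) (-1,-4) (-1,-4) (3,3) (3,3) (3,3)
{kya} → row (3,1) (3,5) (-2,1) (-1,-4) (-1,-4) (-1,-4) (3,3) (3,3) (3,3)
{kyd} → row (3,1) (3,5) (-3,3) (-1,-4) (-1,-4) (-1,-4) (3,3) (3,3) (3,3)
{kyb} → row (3,1) (3,5) (-1,2) (-1,-4) (-1,-4) (-1,-4) (3,3) (3,3) (3,3)
{fxa, fxd, fxb, fya, fyd, fyb} → row (3,-4) (3,-4) (3,-4) (-1,-4) (-1,-4) (-1,-4) (3,3) (3,3) (3,3)
That's 7 distinct rows out of 12 strategies.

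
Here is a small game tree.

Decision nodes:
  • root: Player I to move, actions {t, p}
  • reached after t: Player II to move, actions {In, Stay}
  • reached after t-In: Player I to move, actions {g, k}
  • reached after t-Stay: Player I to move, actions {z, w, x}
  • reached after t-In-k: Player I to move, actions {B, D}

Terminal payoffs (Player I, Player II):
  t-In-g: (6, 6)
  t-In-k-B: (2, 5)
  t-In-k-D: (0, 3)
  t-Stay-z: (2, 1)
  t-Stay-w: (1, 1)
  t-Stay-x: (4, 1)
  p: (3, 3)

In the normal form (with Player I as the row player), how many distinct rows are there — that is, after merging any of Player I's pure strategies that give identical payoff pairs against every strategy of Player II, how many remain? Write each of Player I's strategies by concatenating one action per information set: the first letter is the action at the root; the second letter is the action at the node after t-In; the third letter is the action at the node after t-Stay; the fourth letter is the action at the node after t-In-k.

10

Player I has 24 pure strategies: tgzB, tgzD, tgwB, tgwD, tgxB, tgxD, tkzB, tkzD, tkwB, tkwD, tkxB, tkxD, pgzB, pgzD, pgwB, pgwD, pgxB, pgxD, pkzB, pkzD, pkwB, pkwD, pkxB, pkxD. Columns: In, Stay.
{tgzB, tgzD} → row (6,6) (2,1)
{tgwB, tgwD} → row (6,6) (1,1)
{tgxB, tgxD} → row (6,6) (4,1)
{tkzB} → row (2,5) (2,1)
{tkzD} → row (0,3) (2,1)
{tkwB} → row (2,5) (1,1)
{tkwD} → row (0,3) (1,1)
{tkxB} → row (2,5) (4,1)
{tkxD} → row (0,3) (4,1)
{pgzB, pgzD, pgwB, pgwD, pgxB, pgxD, pkzB, pkzD, pkwB, pkwD, pkxB, pkxD} → row (3,3) (3,3)
That's 10 distinct rows out of 24 strategies.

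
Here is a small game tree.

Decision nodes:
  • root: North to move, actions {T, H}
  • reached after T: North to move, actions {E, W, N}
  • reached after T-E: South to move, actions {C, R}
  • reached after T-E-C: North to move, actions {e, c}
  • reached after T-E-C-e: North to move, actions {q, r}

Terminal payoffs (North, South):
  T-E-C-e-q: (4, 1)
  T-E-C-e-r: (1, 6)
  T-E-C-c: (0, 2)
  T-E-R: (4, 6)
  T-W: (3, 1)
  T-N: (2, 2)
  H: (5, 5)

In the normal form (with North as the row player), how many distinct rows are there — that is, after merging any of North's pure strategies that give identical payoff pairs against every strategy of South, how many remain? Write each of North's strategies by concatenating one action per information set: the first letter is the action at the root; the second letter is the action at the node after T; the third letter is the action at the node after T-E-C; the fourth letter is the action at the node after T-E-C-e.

North has 24 pure strategies: TEeq, TEer, TEcq, TEcr, TWeq, TWer, TWcq, TWcr, TNeq, TNer, TNcq, TNcr, HEeq, HEer, HEcq, HEcr, HWeq, HWer, HWcq, HWcr, HNeq, HNer, HNcq, HNcr. Columns: C, R.
{TEeq} → row (4,1) (4,6)
{TEer} → row (1,6) (4,6)
{TEcq, TEcr} → row (0,2) (4,6)
{TWeq, TWer, TWcq, TWcr} → row (3,1) (3,1)
{TNeq, TNer, TNcq, TNcr} → row (2,2) (2,2)
{HEeq, HEer, HEcq, HEcr, HWeq, HWer, HWcq, HWcr, HNeq, HNer, HNcq, HNcr} → row (5,5) (5,5)
That's 6 distinct rows out of 24 strategies.

6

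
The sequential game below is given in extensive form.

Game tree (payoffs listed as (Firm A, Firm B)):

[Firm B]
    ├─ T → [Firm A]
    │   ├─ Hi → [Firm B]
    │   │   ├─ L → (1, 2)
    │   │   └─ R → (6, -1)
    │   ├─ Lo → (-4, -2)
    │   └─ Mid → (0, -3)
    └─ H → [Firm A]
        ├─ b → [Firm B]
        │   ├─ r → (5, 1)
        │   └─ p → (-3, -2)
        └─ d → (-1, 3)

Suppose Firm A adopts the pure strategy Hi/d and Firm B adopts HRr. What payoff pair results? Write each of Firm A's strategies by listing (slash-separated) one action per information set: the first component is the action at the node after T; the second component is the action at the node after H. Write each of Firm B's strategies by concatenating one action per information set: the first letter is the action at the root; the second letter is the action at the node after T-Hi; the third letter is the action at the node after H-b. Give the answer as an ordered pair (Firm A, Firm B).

(-1, 3)

Trace the play path from the root:
  Firm B plays H
  Firm A plays d at [H]
→ terminal payoff (-1, 3).
(Firm A's choice at the node after T is never reached on this path, so it doesn't affect the outcome.)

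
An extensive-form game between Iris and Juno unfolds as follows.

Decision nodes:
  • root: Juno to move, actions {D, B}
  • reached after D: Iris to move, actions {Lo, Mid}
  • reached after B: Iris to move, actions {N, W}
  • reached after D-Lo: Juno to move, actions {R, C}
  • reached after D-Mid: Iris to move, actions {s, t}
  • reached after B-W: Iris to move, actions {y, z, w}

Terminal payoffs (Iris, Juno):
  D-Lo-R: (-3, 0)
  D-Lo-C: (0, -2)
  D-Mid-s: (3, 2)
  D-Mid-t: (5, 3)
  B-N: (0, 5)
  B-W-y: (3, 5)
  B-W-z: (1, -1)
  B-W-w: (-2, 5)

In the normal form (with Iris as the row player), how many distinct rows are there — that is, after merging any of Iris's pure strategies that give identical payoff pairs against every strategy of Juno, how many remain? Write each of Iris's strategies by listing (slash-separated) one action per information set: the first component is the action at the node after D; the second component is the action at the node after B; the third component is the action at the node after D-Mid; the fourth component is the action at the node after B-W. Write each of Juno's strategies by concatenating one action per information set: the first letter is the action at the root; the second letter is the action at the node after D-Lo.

Iris has 24 pure strategies: Lo/N/s/y, Lo/N/s/z, Lo/N/s/w, Lo/N/t/y, Lo/N/t/z, Lo/N/t/w, Lo/W/s/y, Lo/W/s/z, Lo/W/s/w, Lo/W/t/y, Lo/W/t/z, Lo/W/t/w, Mid/N/s/y, Mid/N/s/z, Mid/N/s/w, Mid/N/t/y, Mid/N/t/z, Mid/N/t/w, Mid/W/s/y, Mid/W/s/z, Mid/W/s/w, Mid/W/t/y, Mid/W/t/z, Mid/W/t/w. Columns: DR, DC, BR, BC.
{Lo/N/s/y, Lo/N/s/z, Lo/N/s/w, Lo/N/t/y, Lo/N/t/z, Lo/N/t/w} → row (-3,0) (0,-2) (0,5) (0,5)
{Lo/W/s/y, Lo/W/t/y} → row (-3,0) (0,-2) (3,5) (3,5)
{Lo/W/s/z, Lo/W/t/z} → row (-3,0) (0,-2) (1,-1) (1,-1)
{Lo/W/s/w, Lo/W/t/w} → row (-3,0) (0,-2) (-2,5) (-2,5)
{Mid/N/s/y, Mid/N/s/z, Mid/N/s/w} → row (3,2) (3,2) (0,5) (0,5)
{Mid/N/t/y, Mid/N/t/z, Mid/N/t/w} → row (5,3) (5,3) (0,5) (0,5)
{Mid/W/s/y} → row (3,2) (3,2) (3,5) (3,5)
{Mid/W/s/z} → row (3,2) (3,2) (1,-1) (1,-1)
{Mid/W/s/w} → row (3,2) (3,2) (-2,5) (-2,5)
{Mid/W/t/y} → row (5,3) (5,3) (3,5) (3,5)
{Mid/W/t/z} → row (5,3) (5,3) (1,-1) (1,-1)
{Mid/W/t/w} → row (5,3) (5,3) (-2,5) (-2,5)
That's 12 distinct rows out of 24 strategies.

12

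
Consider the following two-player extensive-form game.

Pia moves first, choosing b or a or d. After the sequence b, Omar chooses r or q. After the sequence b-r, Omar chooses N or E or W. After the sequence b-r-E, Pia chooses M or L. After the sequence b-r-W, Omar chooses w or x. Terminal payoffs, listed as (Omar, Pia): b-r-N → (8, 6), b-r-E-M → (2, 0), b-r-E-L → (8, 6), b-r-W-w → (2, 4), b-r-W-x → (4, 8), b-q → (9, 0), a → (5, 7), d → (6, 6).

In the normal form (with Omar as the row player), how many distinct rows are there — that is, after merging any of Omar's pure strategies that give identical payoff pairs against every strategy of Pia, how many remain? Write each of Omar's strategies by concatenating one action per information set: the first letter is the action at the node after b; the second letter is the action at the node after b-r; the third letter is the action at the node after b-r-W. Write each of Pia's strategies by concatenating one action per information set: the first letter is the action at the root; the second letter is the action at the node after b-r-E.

Omar has 12 pure strategies: rNw, rNx, rEw, rEx, rWw, rWx, qNw, qNx, qEw, qEx, qWw, qWx. Columns: bM, bL, aM, aL, dM, dL.
{rNw, rNx} → row (8,6) (8,6) (5,7) (5,7) (6,6) (6,6)
{rEw, rEx} → row (2,0) (8,6) (5,7) (5,7) (6,6) (6,6)
{rWw} → row (2,4) (2,4) (5,7) (5,7) (6,6) (6,6)
{rWx} → row (4,8) (4,8) (5,7) (5,7) (6,6) (6,6)
{qNw, qNx, qEw, qEx, qWw, qWx} → row (9,0) (9,0) (5,7) (5,7) (6,6) (6,6)
That's 5 distinct rows out of 12 strategies.

5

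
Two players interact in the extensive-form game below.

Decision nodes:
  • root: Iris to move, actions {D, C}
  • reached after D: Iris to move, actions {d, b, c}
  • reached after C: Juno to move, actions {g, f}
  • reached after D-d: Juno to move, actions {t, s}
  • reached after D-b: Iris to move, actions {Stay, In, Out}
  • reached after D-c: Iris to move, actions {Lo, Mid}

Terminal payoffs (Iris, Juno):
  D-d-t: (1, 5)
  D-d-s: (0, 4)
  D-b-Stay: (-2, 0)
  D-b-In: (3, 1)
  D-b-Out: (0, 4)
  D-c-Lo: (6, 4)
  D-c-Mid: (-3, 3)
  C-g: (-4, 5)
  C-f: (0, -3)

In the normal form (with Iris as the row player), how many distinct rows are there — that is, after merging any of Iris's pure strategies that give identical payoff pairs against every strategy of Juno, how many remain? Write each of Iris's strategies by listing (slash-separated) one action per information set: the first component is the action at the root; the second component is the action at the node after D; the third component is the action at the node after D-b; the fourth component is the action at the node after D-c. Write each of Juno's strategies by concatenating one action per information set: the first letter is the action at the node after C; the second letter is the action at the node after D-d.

Iris has 36 pure strategies: D/d/Stay/Lo, D/d/Stay/Mid, D/d/In/Lo, D/d/In/Mid, D/d/Out/Lo, D/d/Out/Mid, D/b/Stay/Lo, D/b/Stay/Mid, D/b/In/Lo, D/b/In/Mid, D/b/Out/Lo, D/b/Out/Mid, D/c/Stay/Lo, D/c/Stay/Mid, D/c/In/Lo, D/c/In/Mid, D/c/Out/Lo, D/c/Out/Mid, C/d/Stay/Lo, C/d/Stay/Mid, C/d/In/Lo, C/d/In/Mid, C/d/Out/Lo, C/d/Out/Mid, C/b/Stay/Lo, C/b/Stay/Mid, C/b/In/Lo, C/b/In/Mid, C/b/Out/Lo, C/b/Out/Mid, C/c/Stay/Lo, C/c/Stay/Mid, C/c/In/Lo, C/c/In/Mid, C/c/Out/Lo, C/c/Out/Mid. Columns: gt, gs, ft, fs.
{D/d/Stay/Lo, D/d/Stay/Mid, D/d/In/Lo, D/d/In/Mid, D/d/Out/Lo, D/d/Out/Mid} → row (1,5) (0,4) (1,5) (0,4)
{D/b/Stay/Lo, D/b/Stay/Mid} → row (-2,0) (-2,0) (-2,0) (-2,0)
{D/b/In/Lo, D/b/In/Mid} → row (3,1) (3,1) (3,1) (3,1)
{D/b/Out/Lo, D/b/Out/Mid} → row (0,4) (0,4) (0,4) (0,4)
{D/c/Stay/Lo, D/c/In/Lo, D/c/Out/Lo} → row (6,4) (6,4) (6,4) (6,4)
{D/c/Stay/Mid, D/c/In/Mid, D/c/Out/Mid} → row (-3,3) (-3,3) (-3,3) (-3,3)
{C/d/Stay/Lo, C/d/Stay/Mid, C/d/In/Lo, C/d/In/Mid, C/d/Out/Lo, C/d/Out/Mid, C/b/Stay/Lo, C/b/Stay/Mid, C/b/In/Lo, C/b/In/Mid, C/b/Out/Lo, C/b/Out/Mid, C/c/Stay/Lo, C/c/Stay/Mid, C/c/In/Lo, C/c/In/Mid, C/c/Out/Lo, C/c/Out/Mid} → row (-4,5) (-4,5) (0,-3) (0,-3)
That's 7 distinct rows out of 36 strategies.

7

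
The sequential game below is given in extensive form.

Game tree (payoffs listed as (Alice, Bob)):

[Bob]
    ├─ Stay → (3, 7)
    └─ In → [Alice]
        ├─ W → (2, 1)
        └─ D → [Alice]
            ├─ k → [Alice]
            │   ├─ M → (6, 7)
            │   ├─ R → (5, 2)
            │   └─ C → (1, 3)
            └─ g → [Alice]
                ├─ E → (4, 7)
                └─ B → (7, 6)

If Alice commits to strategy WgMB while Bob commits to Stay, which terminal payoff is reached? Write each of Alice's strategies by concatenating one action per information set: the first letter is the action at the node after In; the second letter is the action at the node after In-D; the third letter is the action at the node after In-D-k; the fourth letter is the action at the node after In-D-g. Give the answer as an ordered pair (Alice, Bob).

(3, 7)

Trace the play path from the root:
  Bob plays Stay
→ terminal payoff (3, 7).
(Alice's choice at the node after In is never reached on this path, so it doesn't affect the outcome.)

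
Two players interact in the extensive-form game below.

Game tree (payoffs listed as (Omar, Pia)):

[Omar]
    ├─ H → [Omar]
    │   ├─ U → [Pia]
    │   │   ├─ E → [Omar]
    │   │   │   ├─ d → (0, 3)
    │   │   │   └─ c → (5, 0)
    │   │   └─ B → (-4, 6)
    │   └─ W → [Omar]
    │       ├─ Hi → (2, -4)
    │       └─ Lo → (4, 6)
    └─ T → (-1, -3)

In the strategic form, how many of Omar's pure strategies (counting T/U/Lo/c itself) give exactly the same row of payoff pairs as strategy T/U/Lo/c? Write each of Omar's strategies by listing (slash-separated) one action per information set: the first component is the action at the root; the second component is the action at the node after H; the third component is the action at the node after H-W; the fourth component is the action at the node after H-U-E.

Row for T/U/Lo/c (columns E, B): (-1,-3) (-1,-3).
Under T/U/Lo/c, Omar's choice at the node after H and at the node after H-W and at the node after H-U-E can never be reached regardless of what Pia does, so varying those choices leaves every outcome unchanged.
Holding the reachable choices fixed and varying the unreachable ones freely already gives 2 × 2 × 2 = 8 equivalent strategies.
No other strategy reproduces this row, so those 8 are the full class: T/U/Hi/d, T/U/Hi/c, T/U/Lo/d, T/U/Lo/c, T/W/Hi/d, T/W/Hi/c, T/W/Lo/d, T/W/Lo/c.

8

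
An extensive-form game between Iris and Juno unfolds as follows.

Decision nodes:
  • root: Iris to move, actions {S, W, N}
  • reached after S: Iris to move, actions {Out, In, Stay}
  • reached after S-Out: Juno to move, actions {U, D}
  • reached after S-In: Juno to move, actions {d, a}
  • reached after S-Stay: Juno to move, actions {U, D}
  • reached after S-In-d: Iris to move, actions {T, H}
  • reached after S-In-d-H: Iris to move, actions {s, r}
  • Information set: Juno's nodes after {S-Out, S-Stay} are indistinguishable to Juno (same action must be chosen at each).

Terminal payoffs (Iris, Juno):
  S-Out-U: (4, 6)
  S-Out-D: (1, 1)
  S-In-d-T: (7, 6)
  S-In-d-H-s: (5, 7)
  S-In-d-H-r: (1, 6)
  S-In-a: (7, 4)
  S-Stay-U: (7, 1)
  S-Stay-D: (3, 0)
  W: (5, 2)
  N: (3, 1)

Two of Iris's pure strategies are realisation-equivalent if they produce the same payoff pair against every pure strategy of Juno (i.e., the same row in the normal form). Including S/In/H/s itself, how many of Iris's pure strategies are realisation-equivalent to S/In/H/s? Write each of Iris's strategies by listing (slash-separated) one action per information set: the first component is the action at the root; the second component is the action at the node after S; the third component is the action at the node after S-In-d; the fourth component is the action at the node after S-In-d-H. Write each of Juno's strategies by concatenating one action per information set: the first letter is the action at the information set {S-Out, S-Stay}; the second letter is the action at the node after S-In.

Row for S/In/H/s (columns Ud, Ua, Dd, Da): (5,7) (7,4) (5,7) (7,4).
Every one of Iris's information sets is on the play path for some reply by Juno when Iris follows S/In/H/s.
Changing the action at any of them therefore changes at least one column, so only S/In/H/s itself gives this row.

1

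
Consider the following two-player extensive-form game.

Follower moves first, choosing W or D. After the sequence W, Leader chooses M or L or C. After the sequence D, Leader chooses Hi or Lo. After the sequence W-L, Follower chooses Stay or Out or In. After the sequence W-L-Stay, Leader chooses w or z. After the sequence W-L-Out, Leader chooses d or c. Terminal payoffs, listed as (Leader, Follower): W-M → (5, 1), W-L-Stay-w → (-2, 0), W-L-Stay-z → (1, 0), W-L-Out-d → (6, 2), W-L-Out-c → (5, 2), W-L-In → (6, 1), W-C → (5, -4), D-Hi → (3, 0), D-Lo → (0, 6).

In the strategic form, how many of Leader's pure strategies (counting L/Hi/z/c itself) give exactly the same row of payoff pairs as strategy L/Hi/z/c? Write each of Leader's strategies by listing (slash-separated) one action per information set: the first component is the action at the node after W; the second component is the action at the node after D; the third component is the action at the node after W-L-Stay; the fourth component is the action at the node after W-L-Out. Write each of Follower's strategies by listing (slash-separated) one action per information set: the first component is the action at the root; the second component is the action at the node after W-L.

1

Row for L/Hi/z/c (columns W/Stay, W/Out, W/In, D/Stay, D/Out, D/In): (1,0) (5,2) (6,1) (3,0) (3,0) (3,0).
Every one of Leader's information sets is on the play path for some reply by Follower when Leader follows L/Hi/z/c.
Changing the action at any of them therefore changes at least one column, so only L/Hi/z/c itself gives this row.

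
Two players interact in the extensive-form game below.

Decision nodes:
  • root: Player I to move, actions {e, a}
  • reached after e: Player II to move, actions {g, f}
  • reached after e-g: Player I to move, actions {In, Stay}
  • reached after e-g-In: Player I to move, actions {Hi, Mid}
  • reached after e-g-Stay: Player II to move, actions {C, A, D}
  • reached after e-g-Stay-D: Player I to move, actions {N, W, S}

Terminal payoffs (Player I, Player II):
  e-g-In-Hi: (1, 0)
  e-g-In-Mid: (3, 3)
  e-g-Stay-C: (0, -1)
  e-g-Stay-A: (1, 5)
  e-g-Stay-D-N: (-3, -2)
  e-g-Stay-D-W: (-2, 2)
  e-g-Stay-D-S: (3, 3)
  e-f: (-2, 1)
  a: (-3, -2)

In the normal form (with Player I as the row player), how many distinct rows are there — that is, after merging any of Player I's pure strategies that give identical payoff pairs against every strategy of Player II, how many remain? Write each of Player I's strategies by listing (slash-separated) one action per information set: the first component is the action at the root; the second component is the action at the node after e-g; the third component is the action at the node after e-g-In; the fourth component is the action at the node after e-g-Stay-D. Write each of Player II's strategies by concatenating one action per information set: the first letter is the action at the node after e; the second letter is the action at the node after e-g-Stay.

6

Player I has 24 pure strategies: e/In/Hi/N, e/In/Hi/W, e/In/Hi/S, e/In/Mid/N, e/In/Mid/W, e/In/Mid/S, e/Stay/Hi/N, e/Stay/Hi/W, e/Stay/Hi/S, e/Stay/Mid/N, e/Stay/Mid/W, e/Stay/Mid/S, a/In/Hi/N, a/In/Hi/W, a/In/Hi/S, a/In/Mid/N, a/In/Mid/W, a/In/Mid/S, a/Stay/Hi/N, a/Stay/Hi/W, a/Stay/Hi/S, a/Stay/Mid/N, a/Stay/Mid/W, a/Stay/Mid/S. Columns: gC, gA, gD, fC, fA, fD.
{e/In/Hi/N, e/In/Hi/W, e/In/Hi/S} → row (1,0) (1,0) (1,0) (-2,1) (-2,1) (-2,1)
{e/In/Mid/N, e/In/Mid/W, e/In/Mid/S} → row (3,3) (3,3) (3,3) (-2,1) (-2,1) (-2,1)
{e/Stay/Hi/N, e/Stay/Mid/N} → row (0,-1) (1,5) (-3,-2) (-2,1) (-2,1) (-2,1)
{e/Stay/Hi/W, e/Stay/Mid/W} → row (0,-1) (1,5) (-2,2) (-2,1) (-2,1) (-2,1)
{e/Stay/Hi/S, e/Stay/Mid/S} → row (0,-1) (1,5) (3,3) (-2,1) (-2,1) (-2,1)
{a/In/Hi/N, a/In/Hi/W, a/In/Hi/S, a/In/Mid/N, a/In/Mid/W, a/In/Mid/S, a/Stay/Hi/N, a/Stay/Hi/W, a/Stay/Hi/S, a/Stay/Mid/N, a/Stay/Mid/W, a/Stay/Mid/S} → row (-3,-2) (-3,-2) (-3,-2) (-3,-2) (-3,-2) (-3,-2)
That's 6 distinct rows out of 24 strategies.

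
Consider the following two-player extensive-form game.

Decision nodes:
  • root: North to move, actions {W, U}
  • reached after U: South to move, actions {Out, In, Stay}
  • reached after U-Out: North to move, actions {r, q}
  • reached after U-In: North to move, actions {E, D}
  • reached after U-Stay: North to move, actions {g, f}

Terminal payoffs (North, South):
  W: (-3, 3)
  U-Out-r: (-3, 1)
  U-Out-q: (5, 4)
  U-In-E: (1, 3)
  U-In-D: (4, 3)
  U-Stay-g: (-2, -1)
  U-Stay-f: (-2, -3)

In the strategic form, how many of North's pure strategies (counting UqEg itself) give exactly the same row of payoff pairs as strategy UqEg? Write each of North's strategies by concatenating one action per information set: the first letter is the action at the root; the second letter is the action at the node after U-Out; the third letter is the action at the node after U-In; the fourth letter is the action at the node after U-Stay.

1

Row for UqEg (columns Out, In, Stay): (5,4) (1,3) (-2,-1).
Every one of North's information sets is on the play path for some reply by South when North follows UqEg.
Changing the action at any of them therefore changes at least one column, so only UqEg itself gives this row.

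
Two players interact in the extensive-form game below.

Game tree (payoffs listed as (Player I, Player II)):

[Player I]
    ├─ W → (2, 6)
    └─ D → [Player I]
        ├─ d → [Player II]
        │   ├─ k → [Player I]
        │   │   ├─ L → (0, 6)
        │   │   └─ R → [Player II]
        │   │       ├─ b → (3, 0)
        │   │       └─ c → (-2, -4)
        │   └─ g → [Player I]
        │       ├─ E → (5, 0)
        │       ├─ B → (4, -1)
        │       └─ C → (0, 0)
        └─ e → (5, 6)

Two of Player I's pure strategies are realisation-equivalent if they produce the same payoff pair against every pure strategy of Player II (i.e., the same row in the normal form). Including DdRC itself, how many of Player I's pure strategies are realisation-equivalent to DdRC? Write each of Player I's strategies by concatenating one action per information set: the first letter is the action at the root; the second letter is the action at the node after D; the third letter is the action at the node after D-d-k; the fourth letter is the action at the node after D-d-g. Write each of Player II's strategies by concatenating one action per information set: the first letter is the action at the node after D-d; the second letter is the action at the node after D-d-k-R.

1

Row for DdRC (columns kb, kc, gb, gc): (3,0) (-2,-4) (0,0) (0,0).
Every one of Player I's information sets is on the play path for some reply by Player II when Player I follows DdRC.
Changing the action at any of them therefore changes at least one column, so only DdRC itself gives this row.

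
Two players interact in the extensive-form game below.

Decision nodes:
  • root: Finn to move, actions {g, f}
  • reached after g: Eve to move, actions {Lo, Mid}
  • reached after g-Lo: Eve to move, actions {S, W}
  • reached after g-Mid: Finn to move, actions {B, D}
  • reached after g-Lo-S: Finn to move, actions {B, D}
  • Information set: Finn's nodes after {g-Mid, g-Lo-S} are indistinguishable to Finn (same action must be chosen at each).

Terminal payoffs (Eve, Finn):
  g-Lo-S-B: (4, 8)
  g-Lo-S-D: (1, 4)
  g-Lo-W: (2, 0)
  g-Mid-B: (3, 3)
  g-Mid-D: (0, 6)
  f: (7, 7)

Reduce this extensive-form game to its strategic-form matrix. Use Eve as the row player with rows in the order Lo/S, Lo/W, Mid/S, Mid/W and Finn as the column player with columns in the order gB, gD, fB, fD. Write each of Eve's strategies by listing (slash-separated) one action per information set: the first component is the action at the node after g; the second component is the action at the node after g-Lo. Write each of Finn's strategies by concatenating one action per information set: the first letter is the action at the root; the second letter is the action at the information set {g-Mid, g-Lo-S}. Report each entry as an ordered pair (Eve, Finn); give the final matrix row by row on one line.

Row Lo/S: gB→(4,8), gD→(1,4), fB→(7,7), fD→(7,7)
Row Lo/W: gB→(2,0), gD→(2,0), fB→(7,7), fD→(7,7)
Row Mid/S: gB→(3,3), gD→(0,6), fB→(7,7), fD→(7,7)
Row Mid/W: gB→(3,3), gD→(0,6), fB→(7,7), fD→(7,7)

Lo/S: (4,8) (1,4) (7,7) (7,7) | Lo/W: (2,0) (2,0) (7,7) (7,7) | Mid/S: (3,3) (0,6) (7,7) (7,7) | Mid/W: (3,3) (0,6) (7,7) (7,7)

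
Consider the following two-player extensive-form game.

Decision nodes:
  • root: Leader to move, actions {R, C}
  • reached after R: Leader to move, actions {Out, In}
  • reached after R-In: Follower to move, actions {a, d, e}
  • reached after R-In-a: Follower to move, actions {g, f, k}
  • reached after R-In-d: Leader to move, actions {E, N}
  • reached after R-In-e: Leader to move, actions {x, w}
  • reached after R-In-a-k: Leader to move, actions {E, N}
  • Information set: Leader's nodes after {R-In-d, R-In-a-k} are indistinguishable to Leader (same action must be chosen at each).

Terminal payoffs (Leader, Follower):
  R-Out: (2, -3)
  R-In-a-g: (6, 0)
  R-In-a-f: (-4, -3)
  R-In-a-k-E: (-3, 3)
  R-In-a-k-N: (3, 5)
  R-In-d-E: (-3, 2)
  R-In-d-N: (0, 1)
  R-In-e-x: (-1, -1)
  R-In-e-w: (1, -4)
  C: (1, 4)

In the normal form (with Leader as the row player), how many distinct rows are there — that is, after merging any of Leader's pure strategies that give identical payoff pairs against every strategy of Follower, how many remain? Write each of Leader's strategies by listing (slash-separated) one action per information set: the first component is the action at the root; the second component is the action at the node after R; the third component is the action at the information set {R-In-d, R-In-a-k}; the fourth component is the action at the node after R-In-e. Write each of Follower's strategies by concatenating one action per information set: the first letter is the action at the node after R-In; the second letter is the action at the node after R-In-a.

Leader has 16 pure strategies: R/Out/E/x, R/Out/E/w, R/Out/N/x, R/Out/N/w, R/In/E/x, R/In/E/w, R/In/N/x, R/In/N/w, C/Out/E/x, C/Out/E/w, C/Out/N/x, C/Out/N/w, C/In/E/x, C/In/E/w, C/In/N/x, C/In/N/w. Columns: ag, af, ak, dg, df, dk, eg, ef, ek.
{R/Out/E/x, R/Out/E/w, R/Out/N/x, R/Out/N/w} → row (2,-3) (2,-3) (2,-3) (2,-3) (2,-3) (2,-3) (2,-3) (2,-3) (2,-3)
{R/In/E/x} → row (6,0) (-4,-3) (-3,3) (-3,2) (-3,2) (-3,2) (-1,-1) (-1,-1) (-1,-1)
{R/In/E/w} → row (6,0) (-4,-3) (-3,3) (-3,2) (-3,2) (-3,2) (1,-4) (1,-4) (1,-4)
{R/In/N/x} → row (6,0) (-4,-3) (3,5) (0,1) (0,1) (0,1) (-1,-1) (-1,-1) (-1,-1)
{R/In/N/w} → row (6,0) (-4,-3) (3,5) (0,1) (0,1) (0,1) (1,-4) (1,-4) (1,-4)
{C/Out/E/x, C/Out/E/w, C/Out/N/x, C/Out/N/w, C/In/E/x, C/In/E/w, C/In/N/x, C/In/N/w} → row (1,4) (1,4) (1,4) (1,4) (1,4) (1,4) (1,4) (1,4) (1,4)
That's 6 distinct rows out of 16 strategies.

6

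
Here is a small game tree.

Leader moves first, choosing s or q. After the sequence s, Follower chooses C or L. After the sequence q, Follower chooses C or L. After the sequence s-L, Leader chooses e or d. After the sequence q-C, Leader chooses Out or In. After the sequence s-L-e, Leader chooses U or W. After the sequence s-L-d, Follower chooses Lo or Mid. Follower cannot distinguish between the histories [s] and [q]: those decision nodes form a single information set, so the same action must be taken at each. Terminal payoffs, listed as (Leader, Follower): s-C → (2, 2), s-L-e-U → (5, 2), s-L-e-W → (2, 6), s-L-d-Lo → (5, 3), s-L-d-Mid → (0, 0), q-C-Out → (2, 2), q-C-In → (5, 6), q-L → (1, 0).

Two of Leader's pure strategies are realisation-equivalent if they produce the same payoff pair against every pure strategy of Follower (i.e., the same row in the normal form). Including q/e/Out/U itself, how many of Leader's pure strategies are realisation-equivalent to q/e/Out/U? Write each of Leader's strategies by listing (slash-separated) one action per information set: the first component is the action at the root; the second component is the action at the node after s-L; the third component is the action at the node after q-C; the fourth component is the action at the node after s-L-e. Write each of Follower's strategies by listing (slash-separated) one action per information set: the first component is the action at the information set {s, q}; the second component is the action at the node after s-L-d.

4

Row for q/e/Out/U (columns C/Lo, C/Mid, L/Lo, L/Mid): (2,2) (2,2) (1,0) (1,0).
Under q/e/Out/U, Leader's choice at the node after s-L and at the node after s-L-e can never be reached regardless of what Follower does, so varying those choices leaves every outcome unchanged.
Holding the reachable choices fixed and varying the unreachable ones freely already gives 2 × 2 = 4 equivalent strategies.
No other strategy reproduces this row, so those 4 are the full class: q/e/Out/U, q/e/Out/W, q/d/Out/U, q/d/Out/W.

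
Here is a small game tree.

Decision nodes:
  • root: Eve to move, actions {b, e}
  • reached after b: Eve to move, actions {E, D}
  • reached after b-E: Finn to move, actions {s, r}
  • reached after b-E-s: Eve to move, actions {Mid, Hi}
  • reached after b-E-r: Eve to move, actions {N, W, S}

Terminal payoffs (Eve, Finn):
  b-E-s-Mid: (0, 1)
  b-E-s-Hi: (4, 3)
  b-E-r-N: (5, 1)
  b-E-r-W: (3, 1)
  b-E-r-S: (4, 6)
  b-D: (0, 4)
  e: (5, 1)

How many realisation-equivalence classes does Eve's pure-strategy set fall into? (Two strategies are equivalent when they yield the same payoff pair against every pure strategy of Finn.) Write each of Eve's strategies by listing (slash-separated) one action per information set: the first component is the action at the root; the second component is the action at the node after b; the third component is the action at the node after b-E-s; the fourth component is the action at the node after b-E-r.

Eve has 24 pure strategies: b/E/Mid/N, b/E/Mid/W, b/E/Mid/S, b/E/Hi/N, b/E/Hi/W, b/E/Hi/S, b/D/Mid/N, b/D/Mid/W, b/D/Mid/S, b/D/Hi/N, b/D/Hi/W, b/D/Hi/S, e/E/Mid/N, e/E/Mid/W, e/E/Mid/S, e/E/Hi/N, e/E/Hi/W, e/E/Hi/S, e/D/Mid/N, e/D/Mid/W, e/D/Mid/S, e/D/Hi/N, e/D/Hi/W, e/D/Hi/S. Columns: s, r.
{b/E/Mid/N} → row (0,1) (5,1)
{b/E/Mid/W} → row (0,1) (3,1)
{b/E/Mid/S} → row (0,1) (4,6)
{b/E/Hi/N} → row (4,3) (5,1)
{b/E/Hi/W} → row (4,3) (3,1)
{b/E/Hi/S} → row (4,3) (4,6)
{b/D/Mid/N, b/D/Mid/W, b/D/Mid/S, b/D/Hi/N, b/D/Hi/W, b/D/Hi/S} → row (0,4) (0,4)
{e/E/Mid/N, e/E/Mid/W, e/E/Mid/S, e/E/Hi/N, e/E/Hi/W, e/E/Hi/S, e/D/Mid/N, e/D/Mid/W, e/D/Mid/S, e/D/Hi/N, e/D/Hi/W, e/D/Hi/S} → row (5,1) (5,1)
That's 8 distinct rows out of 24 strategies.

8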